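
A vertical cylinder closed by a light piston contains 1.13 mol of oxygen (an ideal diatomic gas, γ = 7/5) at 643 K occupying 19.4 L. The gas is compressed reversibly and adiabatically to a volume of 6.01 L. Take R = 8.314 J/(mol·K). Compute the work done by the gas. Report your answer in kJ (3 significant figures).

W ≈ -9.03 kJ

Adiabatic: TV^(γ−1) = const with γ = 7/5.
T₂ = T₁ (V₁/V₂)^(γ−1) = 643 × (19.4/6.01)^0.4 = 643 × 1.598 = 1028 K.
W_by = nCᵥ(T₁ − T₂) = (1.13)(20.79)(643 − 1028) = -9031 J.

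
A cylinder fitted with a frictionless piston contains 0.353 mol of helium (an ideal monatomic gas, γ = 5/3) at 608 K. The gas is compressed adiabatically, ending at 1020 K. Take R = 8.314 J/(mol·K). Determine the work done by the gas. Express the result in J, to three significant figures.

W ≈ -1810 J

Adiabatic ⇒ Q = 0, so W_by = −ΔU = nCᵥ(T₁ − T₂).
Cᵥ = 3R/2 = 12.47 J/(mol·K).
W = (0.353)(12.47)(608 − 1020) = -1814 J.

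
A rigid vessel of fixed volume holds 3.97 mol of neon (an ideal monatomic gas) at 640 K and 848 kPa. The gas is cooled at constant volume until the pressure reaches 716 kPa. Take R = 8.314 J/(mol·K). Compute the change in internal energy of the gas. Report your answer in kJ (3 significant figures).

Constant volume ⇒ W = 0, so Q = ΔU = nCᵥΔT with Cᵥ = 3R/2 = 12.47 J/(mol·K).
At constant V, T₂/T₁ = P₂/P₁ ⇒ ΔT = T₁(P₂/P₁ − 1) = 640·(716/848 − 1) = -99.62 K.
ΔU = (3.97)(12.47)(-99.62) = -4932 J.

ΔU ≈ -4.93 kJ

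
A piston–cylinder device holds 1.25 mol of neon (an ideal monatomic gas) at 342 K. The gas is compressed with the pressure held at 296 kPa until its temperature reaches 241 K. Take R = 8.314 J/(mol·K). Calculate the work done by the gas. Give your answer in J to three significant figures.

Isobaric: W = P ΔV = nR ΔT.
W = (1.25)(8.314)(241 − 342) = -1050 J.

W ≈ -1050 J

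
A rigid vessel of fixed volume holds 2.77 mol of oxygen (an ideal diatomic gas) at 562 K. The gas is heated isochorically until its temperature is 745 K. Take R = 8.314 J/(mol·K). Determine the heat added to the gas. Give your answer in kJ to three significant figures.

Constant volume ⇒ W = 0, so Q = ΔU = nCᵥΔT with Cᵥ = 5R/2 = 20.79 J/(mol·K).
ΔU = (2.77)(20.79)(745 − 562) = 10536 J.

Q ≈ 10.5 kJ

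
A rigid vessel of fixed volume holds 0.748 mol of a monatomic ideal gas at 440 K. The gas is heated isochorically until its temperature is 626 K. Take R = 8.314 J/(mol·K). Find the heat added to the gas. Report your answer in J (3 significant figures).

Constant volume ⇒ W = 0, so Q = ΔU = nCᵥΔT with Cᵥ = 3R/2 = 12.47 J/(mol·K).
ΔU = (0.748)(12.47)(626 − 440) = 1735 J.

Q ≈ 1740 J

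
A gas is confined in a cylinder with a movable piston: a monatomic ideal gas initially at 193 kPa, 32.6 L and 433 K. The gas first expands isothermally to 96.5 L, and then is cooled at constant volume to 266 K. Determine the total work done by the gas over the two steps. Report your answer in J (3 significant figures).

Step 1 (isothermal): W = P₁V₁ ln(V₂/V₁) = (6292) ln(96.5/32.6) = 6828 J.
Step 2 (isochoric): W = 0 (constant volume).
W_total = 6828 + 0 = 6828 J.

W_total ≈ 6830 J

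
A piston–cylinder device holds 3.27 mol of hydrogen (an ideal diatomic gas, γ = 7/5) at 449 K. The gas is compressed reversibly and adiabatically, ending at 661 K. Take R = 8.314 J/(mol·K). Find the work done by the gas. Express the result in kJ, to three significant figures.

Adiabatic ⇒ Q = 0, so W_by = −ΔU = nCᵥ(T₁ − T₂).
Cᵥ = 5R/2 = 20.79 J/(mol·K).
W = (3.27)(20.79)(449 − 661) = -14409 J.

W ≈ -14.4 kJ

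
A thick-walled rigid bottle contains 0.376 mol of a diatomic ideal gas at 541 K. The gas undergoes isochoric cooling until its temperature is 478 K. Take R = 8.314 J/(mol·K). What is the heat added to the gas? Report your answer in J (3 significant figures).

Q ≈ -492 J

Constant volume ⇒ W = 0, so Q = ΔU = nCᵥΔT with Cᵥ = 5R/2 = 20.79 J/(mol·K).
ΔU = (0.376)(20.79)(478 − 541) = -492.4 J.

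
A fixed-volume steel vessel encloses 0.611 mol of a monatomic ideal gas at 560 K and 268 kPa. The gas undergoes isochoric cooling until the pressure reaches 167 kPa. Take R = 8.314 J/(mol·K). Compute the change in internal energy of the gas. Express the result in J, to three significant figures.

ΔU ≈ -1610 J

Constant volume ⇒ W = 0, so Q = ΔU = nCᵥΔT with Cᵥ = 3R/2 = 12.47 J/(mol·K).
At constant V, T₂/T₁ = P₂/P₁ ⇒ ΔT = T₁(P₂/P₁ − 1) = 560·(167/268 − 1) = -211 K.
ΔU = (0.611)(12.47)(-211) = -1608 J.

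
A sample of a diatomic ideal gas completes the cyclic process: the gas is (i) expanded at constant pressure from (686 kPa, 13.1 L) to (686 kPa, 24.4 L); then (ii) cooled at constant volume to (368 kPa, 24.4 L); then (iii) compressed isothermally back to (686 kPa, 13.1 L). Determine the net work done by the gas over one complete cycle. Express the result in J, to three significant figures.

Leg (i): W = PΔV = (686)(24.4 − 13.1) = 7752 J.
Leg (ii): W = 0.
Leg (iii): W = PᵢVᵢ ln(V_f/Vᵢ) = (8979) ln(13.1/24.4) = -5585 J.
W_net = 7752 − 5585 = 2167 J.

W_net ≈ 2170 J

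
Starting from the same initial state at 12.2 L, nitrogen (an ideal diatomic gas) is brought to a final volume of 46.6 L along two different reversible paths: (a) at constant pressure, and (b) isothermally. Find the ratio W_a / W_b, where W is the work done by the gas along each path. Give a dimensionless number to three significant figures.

Path (a) isobaric: W = P₁(V₂ − V₁) → W_a/(P₁V₁) = 2.82.
Path (b) isothermal: W = P₁V₁ ln(V₂/V₁) → W_b/(P₁V₁) = 1.34.
W_a / W_b = 2.82 / 1.34 = 2.104.

W_a / W_b ≈ 2.10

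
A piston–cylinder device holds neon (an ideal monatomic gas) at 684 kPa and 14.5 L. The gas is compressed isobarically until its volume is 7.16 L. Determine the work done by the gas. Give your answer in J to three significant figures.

W ≈ -5020 J

Isobaric: W = P ΔV.
W = (684 kPa)(7.16 − 14.5 L) = (684)(-7.34) = -5021 J.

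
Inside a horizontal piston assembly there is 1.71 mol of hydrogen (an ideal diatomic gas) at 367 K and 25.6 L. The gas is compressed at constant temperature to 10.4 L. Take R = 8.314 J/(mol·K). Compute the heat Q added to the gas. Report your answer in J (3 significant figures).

Q ≈ -4700 J

Isothermal ⇒ ΔU = 0, so Q = W = nRT ln(V₂/V₁).
Q = (1.71)(8.314)(367) ln(10.4/25.6) = 5218 × -0.9008 = -4700 J.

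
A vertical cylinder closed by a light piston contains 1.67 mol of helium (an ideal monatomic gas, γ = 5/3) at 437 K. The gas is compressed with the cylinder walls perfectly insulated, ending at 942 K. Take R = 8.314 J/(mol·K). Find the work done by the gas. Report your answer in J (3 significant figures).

Adiabatic ⇒ Q = 0, so W_by = −ΔU = nCᵥ(T₁ − T₂).
Cᵥ = 3R/2 = 12.47 J/(mol·K).
W = (1.67)(12.47)(437 − 942) = -10517 J.

W ≈ -10500 J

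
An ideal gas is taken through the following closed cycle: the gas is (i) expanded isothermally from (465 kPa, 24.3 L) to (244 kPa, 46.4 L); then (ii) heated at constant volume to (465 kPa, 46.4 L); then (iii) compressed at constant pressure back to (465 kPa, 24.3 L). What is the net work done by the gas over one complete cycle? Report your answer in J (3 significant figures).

W_net ≈ -2970 J

Leg (i): W = PᵢVᵢ ln(V_f/Vᵢ) = (11300) ln(46.4/24.3) = 7309 J.
Leg (ii): W = 0.
Leg (iii): W = PΔV = (465)(24.3 − 46.4) = -10276 J.
W_net = 7309 − 10276 = -2968 J.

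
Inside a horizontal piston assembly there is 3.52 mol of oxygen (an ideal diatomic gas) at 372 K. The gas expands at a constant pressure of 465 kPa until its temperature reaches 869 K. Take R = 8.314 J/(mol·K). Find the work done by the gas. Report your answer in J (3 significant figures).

W ≈ 14500 J

Isobaric: W = P ΔV = nR ΔT.
W = (3.52)(8.314)(869 − 372) = 14545 J.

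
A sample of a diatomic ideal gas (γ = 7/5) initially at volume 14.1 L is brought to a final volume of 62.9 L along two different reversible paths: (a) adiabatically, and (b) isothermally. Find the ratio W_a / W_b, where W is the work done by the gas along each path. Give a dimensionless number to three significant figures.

Path (a) adiabatic: W = P₁V₁(1 − (V₁/V₂)^(γ−1))/(γ−1) → W_a/(P₁V₁) = 1.125.
Path (b) isothermal: W = P₁V₁ ln(V₂/V₁) → W_b/(P₁V₁) = 1.495.
W_a / W_b = 1.125 / 1.495 = 0.7526.

W_a / W_b ≈ 0.753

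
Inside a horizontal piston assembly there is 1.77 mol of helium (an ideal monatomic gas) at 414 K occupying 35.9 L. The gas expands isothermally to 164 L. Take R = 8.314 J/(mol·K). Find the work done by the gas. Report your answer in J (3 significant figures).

Isothermal: W = nRT ln(V₂/V₁).
W = (1.77)(8.314)(414) × ln(164/35.9)
  = 6092 × 1.519
W_by_gas = 9255 J.

W ≈ 9260 J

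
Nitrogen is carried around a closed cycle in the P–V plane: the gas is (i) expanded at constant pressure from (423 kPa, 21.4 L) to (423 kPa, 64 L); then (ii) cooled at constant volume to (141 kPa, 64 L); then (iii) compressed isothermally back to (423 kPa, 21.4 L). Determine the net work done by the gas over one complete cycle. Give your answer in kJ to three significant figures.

W_net ≈ 8.13 kJ

Leg (i): W = PΔV = (423)(64 − 21.4) = 18020 J.
Leg (ii): W = 0.
Leg (iii): W = PᵢVᵢ ln(V_f/Vᵢ) = (9024) ln(21.4/64) = -9886 J.
W_net = 18020 − 9886 = 8134 J.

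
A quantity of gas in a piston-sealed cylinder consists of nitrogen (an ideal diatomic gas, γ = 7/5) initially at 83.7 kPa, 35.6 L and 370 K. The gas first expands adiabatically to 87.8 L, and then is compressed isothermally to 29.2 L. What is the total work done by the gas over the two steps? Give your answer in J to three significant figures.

Step 1 (adiabatic): W = (P₁V₁ − P₂V₂)/(γ−1) = (2980 − 2077)/0.4 = 2258 J.
After step 1: P = 23.65 kPa, V = 87.8 L, T = 257.9 K.
Step 2 (isothermal): W = P₁V₁ ln(V₂/V₁) = (2077) ln(29.2/87.8) = -2286 J.
W_total = 2258 − 2286 = -28.4 J.

W_total ≈ -28.4 J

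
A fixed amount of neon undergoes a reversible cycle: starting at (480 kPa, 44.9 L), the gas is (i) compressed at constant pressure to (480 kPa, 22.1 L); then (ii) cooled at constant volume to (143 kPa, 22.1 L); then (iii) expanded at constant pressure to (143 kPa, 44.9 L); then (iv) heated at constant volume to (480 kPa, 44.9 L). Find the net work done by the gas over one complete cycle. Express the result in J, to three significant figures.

Constant-volume legs do no work.
W(i) = (480)(22.1 − 44.9) = -10944 J; W(iii) = (143)(44.9 − 22.1) = 3260 J.
W_net = -10944 + 3260 = -7684 J (the counter-clockwise enclosed area).

W_net ≈ -7680 J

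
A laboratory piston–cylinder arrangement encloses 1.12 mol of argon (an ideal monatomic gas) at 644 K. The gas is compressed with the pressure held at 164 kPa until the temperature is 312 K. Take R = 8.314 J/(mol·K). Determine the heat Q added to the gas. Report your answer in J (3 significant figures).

Q ≈ -7730 J

Isobaric: W = nRΔT = (1.12)(8.314)(-332) = -3091 J.
ΔU = nCᵥΔT with Cᵥ = 3R/2: ΔU = (1.12)(12.47)(-332) = -4637 J.
Q = ΔU + W = -4637 − 3091 = -7729 J.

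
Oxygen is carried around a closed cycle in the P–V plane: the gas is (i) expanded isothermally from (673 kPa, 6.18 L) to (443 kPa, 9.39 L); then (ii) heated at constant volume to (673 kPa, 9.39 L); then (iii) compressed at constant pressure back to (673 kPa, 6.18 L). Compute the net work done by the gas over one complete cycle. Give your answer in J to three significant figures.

Leg (i): W = PᵢVᵢ ln(V_f/Vᵢ) = (4159) ln(9.39/6.18) = 1740 J.
Leg (ii): W = 0.
Leg (iii): W = PΔV = (673)(6.18 − 9.39) = -2160 J.
W_net = 1740 − 2160 = -420.4 J.

W_net ≈ -420 J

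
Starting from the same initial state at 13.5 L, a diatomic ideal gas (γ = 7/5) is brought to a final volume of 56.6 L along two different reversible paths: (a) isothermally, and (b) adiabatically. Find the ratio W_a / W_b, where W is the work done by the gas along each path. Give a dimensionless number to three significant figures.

Path (a) isothermal: W = P₁V₁ ln(V₂/V₁) → W_a/(P₁V₁) = 1.433.
Path (b) adiabatic: W = P₁V₁(1 − (V₁/V₂)^(γ−1))/(γ−1) → W_b/(P₁V₁) = 1.091.
W_a / W_b = 1.433 / 1.091 = 1.314.

W_a / W_b ≈ 1.31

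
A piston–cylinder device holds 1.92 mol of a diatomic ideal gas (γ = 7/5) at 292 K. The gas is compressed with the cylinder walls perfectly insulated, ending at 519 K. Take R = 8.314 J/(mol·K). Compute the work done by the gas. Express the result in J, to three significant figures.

Adiabatic ⇒ Q = 0, so W_by = −ΔU = nCᵥ(T₁ − T₂).
Cᵥ = 5R/2 = 20.79 J/(mol·K).
W = (1.92)(20.79)(292 − 519) = -9059 J.

W ≈ -9060 J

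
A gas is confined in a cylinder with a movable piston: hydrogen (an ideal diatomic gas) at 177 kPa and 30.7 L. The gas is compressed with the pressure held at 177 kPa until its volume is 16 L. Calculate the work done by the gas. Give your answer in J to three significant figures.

Isobaric: W = P ΔV.
W = (177 kPa)(16 − 30.7 L) = (177)(-14.7) = -2602 J.

W ≈ -2600 J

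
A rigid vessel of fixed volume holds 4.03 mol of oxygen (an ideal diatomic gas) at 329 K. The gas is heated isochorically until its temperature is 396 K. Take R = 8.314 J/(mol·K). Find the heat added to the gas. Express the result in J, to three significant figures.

Q ≈ 5610 J

Constant volume ⇒ W = 0, so Q = ΔU = nCᵥΔT with Cᵥ = 5R/2 = 20.79 J/(mol·K).
ΔU = (4.03)(20.79)(396 − 329) = 5612 J.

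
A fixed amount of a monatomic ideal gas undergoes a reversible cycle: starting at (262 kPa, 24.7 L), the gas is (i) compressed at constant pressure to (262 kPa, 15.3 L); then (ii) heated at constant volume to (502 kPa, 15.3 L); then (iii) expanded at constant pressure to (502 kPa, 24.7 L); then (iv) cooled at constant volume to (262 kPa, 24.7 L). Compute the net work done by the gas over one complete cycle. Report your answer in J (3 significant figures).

Constant-volume legs do no work.
W(i) = (262)(15.3 − 24.7) = -2463 J; W(iii) = (502)(24.7 − 15.3) = 4719 J.
W_net = -2463 + 4719 = 2256 J (the clockwise enclosed area).

W_net ≈ 2260 J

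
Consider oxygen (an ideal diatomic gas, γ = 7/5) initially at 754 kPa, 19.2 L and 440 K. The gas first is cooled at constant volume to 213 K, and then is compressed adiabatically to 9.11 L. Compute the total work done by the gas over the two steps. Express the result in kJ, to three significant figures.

W_total ≈ -6.09 kJ

Step 1 (isochoric): W = 0 (constant volume).
After step 1: P = 365 kPa (V unchanged).
Step 2 (adiabatic): W = (P₁V₁ − P₂V₂)/(γ−1) = (7008 − 9443)/0.4 = -6087 J.
W_total = 0 − 6087 = -6087 J.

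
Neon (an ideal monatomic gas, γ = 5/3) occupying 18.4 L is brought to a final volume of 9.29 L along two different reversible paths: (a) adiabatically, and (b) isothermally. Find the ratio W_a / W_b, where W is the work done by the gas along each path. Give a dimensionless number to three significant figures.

W_a / W_b ≈ 1.27

Path (a) adiabatic: W = P₁V₁(1 − (V₁/V₂)^(γ−1))/(γ−1) → W_a/(P₁V₁) = -0.8657.
Path (b) isothermal: W = P₁V₁ ln(V₂/V₁) → W_b/(P₁V₁) = -0.6834.
W_a / W_b = -0.8657 / -0.6834 = 1.267.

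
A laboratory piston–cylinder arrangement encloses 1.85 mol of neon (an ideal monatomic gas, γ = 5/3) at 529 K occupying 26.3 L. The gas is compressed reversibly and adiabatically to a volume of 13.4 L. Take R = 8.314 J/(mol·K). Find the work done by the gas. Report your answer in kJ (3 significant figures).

W ≈ -6.93 kJ

Adiabatic: TV^(γ−1) = const with γ = 5/3.
T₂ = T₁ (V₁/V₂)^(γ−1) = 529 × (26.3/13.4)^0.667 = 529 × 1.568 = 829.3 K.
W_by = nCᵥ(T₁ − T₂) = (1.85)(12.47)(529 − 829.3) = -6927 J.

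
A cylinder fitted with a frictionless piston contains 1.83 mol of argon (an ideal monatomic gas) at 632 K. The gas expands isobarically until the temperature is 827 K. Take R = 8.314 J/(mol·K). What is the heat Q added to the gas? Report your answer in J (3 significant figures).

Q ≈ 7420 J

Isobaric: W = nRΔT = (1.83)(8.314)(195) = 2967 J.
ΔU = nCᵥΔT with Cᵥ = 3R/2: ΔU = (1.83)(12.47)(195) = 4450 J.
Q = ΔU + W = 4450 + 2967 = 7417 J.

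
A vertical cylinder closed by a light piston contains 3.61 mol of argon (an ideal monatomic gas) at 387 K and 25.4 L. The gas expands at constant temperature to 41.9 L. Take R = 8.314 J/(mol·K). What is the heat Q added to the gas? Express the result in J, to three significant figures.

Isothermal ⇒ ΔU = 0, so Q = W = nRT ln(V₂/V₁).
Q = (3.61)(8.314)(387) ln(41.9/25.4) = 11615 × 0.5005 = 5814 J.

Q ≈ 5810 J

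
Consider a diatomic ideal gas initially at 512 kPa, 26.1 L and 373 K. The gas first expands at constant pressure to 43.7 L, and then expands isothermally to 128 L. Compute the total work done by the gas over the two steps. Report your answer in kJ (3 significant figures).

Step 1 (isobaric): W = PΔV = (512 kPa)(43.7 − 26.1 L) = 9011 J.
After step 1: P = 512 kPa, V = 43.7 L, T = 624.5 K.
Step 2 (isothermal): W = P₁V₁ ln(V₂/V₁) = (22374) ln(128/43.7) = 24045 J.
W_total = 9011 + 24045 = 33057 J.

W_total ≈ 33.1 kJ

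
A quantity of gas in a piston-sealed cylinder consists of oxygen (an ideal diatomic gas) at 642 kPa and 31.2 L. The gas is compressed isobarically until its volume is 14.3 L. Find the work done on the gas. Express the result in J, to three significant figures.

W ≈ 10800 J

Isobaric: W = P ΔV.
W = (642 kPa)(14.3 − 31.2 L) = (642)(-16.9) = -10850 J.
Work on gas = −W_by = 10850 J.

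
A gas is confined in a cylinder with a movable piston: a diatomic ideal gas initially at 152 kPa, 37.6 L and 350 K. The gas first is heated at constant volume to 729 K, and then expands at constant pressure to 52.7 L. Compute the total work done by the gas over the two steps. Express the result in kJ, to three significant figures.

W_total ≈ 4.78 kJ

Step 1 (isochoric): W = 0 (constant volume).
After step 1: P = 316.6 kPa (V unchanged).
Step 2 (isobaric): W = PΔV = (316.6 kPa)(52.7 − 37.6 L) = 4781 J.
W_total = 0 + 4781 = 4781 J.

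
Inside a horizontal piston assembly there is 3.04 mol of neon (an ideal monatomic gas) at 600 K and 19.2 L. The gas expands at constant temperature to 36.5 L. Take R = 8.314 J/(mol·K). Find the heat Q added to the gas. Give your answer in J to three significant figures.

Isothermal ⇒ ΔU = 0, so Q = W = nRT ln(V₂/V₁).
Q = (3.04)(8.314)(600) ln(36.5/19.2) = 15165 × 0.6424 = 9742 J.

Q ≈ 9740 J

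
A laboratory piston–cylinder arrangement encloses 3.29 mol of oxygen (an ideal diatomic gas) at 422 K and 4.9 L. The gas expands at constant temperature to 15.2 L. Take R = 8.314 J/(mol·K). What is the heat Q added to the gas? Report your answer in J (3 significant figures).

Isothermal ⇒ ΔU = 0, so Q = W = nRT ln(V₂/V₁).
Q = (3.29)(8.314)(422) ln(15.2/4.9) = 11543 × 1.132 = 13067 J.

Q ≈ 13100 J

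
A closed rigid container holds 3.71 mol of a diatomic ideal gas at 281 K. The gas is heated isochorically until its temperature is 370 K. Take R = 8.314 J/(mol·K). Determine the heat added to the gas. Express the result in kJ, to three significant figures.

Constant volume ⇒ W = 0, so Q = ΔU = nCᵥΔT with Cᵥ = 5R/2 = 20.79 J/(mol·K).
ΔU = (3.71)(20.79)(370 − 281) = 6863 J.

Q ≈ 6.86 kJ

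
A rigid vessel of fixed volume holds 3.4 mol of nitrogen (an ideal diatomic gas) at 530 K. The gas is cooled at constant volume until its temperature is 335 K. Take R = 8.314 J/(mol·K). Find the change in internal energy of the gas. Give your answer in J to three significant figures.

ΔU ≈ -13800 J

Constant volume ⇒ W = 0, so Q = ΔU = nCᵥΔT with Cᵥ = 5R/2 = 20.79 J/(mol·K).
ΔU = (3.4)(20.79)(335 − 530) = -13780 J.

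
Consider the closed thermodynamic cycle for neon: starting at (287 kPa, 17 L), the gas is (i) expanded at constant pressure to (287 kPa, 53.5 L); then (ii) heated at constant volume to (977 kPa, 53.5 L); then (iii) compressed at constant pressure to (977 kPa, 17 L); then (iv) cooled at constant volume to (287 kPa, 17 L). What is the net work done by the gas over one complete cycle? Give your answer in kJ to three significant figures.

W_net ≈ -25.2 kJ

Constant-volume legs do no work.
W(i) = (287)(53.5 − 17) = 10476 J; W(iii) = (977)(17 − 53.5) = -35660 J.
W_net = 10476 − 35660 = -25185 J (the counter-clockwise enclosed area).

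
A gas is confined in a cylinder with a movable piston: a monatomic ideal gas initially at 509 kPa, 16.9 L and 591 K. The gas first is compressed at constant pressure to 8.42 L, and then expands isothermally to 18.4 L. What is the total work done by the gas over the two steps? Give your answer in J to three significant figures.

W_total ≈ -966 J

Step 1 (isobaric): W = PΔV = (509 kPa)(8.42 − 16.9 L) = -4316 J.
After step 1: P = 509 kPa, V = 8.42 L, T = 294.5 K.
Step 2 (isothermal): W = P₁V₁ ln(V₂/V₁) = (4286) ln(18.4/8.42) = 3350 J.
W_total = -4316 + 3350 = -966 J.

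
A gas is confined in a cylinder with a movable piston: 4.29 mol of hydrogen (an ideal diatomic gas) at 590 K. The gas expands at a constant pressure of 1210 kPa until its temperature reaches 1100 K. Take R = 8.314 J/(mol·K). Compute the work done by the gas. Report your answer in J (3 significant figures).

Isobaric: W = P ΔV = nR ΔT.
W = (4.29)(8.314)(1100 − 590) = 18190 J.

W ≈ 18200 J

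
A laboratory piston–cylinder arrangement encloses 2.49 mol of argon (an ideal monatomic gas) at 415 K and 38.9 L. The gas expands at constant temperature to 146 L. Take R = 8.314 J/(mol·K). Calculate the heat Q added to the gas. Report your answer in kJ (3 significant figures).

Q ≈ 11.4 kJ

Isothermal ⇒ ΔU = 0, so Q = W = nRT ln(V₂/V₁).
Q = (2.49)(8.314)(415) ln(146/38.9) = 8591 × 1.323 = 11363 J.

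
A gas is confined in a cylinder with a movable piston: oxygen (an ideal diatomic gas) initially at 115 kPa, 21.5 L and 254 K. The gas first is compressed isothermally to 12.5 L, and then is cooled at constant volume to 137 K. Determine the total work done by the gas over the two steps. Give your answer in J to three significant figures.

W_total ≈ -1340 J

Step 1 (isothermal): W = P₁V₁ ln(V₂/V₁) = (2472) ln(12.5/21.5) = -1341 J.
Step 2 (isochoric): W = 0 (constant volume).
W_total = -1341 + 0 = -1341 J.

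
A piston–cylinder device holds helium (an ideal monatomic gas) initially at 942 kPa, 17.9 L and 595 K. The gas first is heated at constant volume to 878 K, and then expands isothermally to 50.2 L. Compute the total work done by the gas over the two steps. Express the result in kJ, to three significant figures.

W_total ≈ 25.7 kJ

Step 1 (isochoric): W = 0 (constant volume).
After step 1: P = 1390 kPa (V unchanged).
Step 2 (isothermal): W = P₁V₁ ln(V₂/V₁) = (24882) ln(50.2/17.9) = 25658 J.
W_total = 0 + 25658 = 25658 J.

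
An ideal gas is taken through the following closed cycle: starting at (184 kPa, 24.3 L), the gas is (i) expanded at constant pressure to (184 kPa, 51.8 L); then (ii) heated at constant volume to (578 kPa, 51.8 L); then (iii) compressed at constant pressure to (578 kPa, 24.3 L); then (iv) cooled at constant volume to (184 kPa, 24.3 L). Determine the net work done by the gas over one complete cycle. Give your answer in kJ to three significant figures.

Constant-volume legs do no work.
W(i) = (184)(51.8 − 24.3) = 5060 J; W(iii) = (578)(24.3 − 51.8) = -15895 J.
W_net = 5060 − 15895 = -10835 J (the counter-clockwise enclosed area).

W_net ≈ -10.8 kJ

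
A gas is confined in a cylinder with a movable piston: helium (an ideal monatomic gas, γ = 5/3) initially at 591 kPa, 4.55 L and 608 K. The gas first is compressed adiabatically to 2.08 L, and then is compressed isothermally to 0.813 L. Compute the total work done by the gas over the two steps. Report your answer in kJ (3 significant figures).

W_total ≈ -7.02 kJ

Step 1 (adiabatic): W = (P₁V₁ − P₂V₂)/(γ−1) = (2689 − 4531)/0.667 = -2764 J.
After step 1: P = 2179 kPa, V = 2.08 L, T = 1025 K.
Step 2 (isothermal): W = P₁V₁ ln(V₂/V₁) = (4531) ln(0.813/2.08) = -4257 J.
W_total = -2764 − 4257 = -7020 J.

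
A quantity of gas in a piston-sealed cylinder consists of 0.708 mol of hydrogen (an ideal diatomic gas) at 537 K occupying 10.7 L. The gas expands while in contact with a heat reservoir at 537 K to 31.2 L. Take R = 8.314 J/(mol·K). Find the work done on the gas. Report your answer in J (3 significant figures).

W ≈ -3380 J

Isothermal: W = nRT ln(V₂/V₁).
W = (0.708)(8.314)(537) × ln(31.2/10.7)
  = 3161 × 1.07
W_by_gas = 3383 J; work on gas = −W_by = -3383 J.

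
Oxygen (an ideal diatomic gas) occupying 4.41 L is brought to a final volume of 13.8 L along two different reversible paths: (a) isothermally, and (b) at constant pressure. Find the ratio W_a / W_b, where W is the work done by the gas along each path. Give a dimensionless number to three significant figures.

Path (a) isothermal: W = P₁V₁ ln(V₂/V₁) → W_a/(P₁V₁) = 1.141.
Path (b) isobaric: W = P₁(V₂ − V₁) → W_b/(P₁V₁) = 2.129.
W_a / W_b = 1.141 / 2.129 = 0.5358.

W_a / W_b ≈ 0.536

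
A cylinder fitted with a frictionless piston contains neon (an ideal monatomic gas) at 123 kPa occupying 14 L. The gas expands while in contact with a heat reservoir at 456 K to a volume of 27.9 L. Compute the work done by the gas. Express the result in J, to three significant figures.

Isothermal: W = nRT ln(V₂/V₁) = P₁V₁ ln(V₂/V₁).
P₁V₁ = (123 kPa)(14 L) = 1722 J.
W = 1722 × ln(27.9/14) = 1722 × 0.6896
W_by_gas = 1187 J.

W ≈ 1190 J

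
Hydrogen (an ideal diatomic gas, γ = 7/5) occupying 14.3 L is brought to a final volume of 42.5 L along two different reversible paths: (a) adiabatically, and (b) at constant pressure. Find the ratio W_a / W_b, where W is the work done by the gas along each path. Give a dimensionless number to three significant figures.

Path (a) adiabatic: W = P₁V₁(1 − (V₁/V₂)^(γ−1))/(γ−1) → W_a/(P₁V₁) = 0.883.
Path (b) isobaric: W = P₁(V₂ − V₁) → W_b/(P₁V₁) = 1.972.
W_a / W_b = 0.883 / 1.972 = 0.4477.

W_a / W_b ≈ 0.448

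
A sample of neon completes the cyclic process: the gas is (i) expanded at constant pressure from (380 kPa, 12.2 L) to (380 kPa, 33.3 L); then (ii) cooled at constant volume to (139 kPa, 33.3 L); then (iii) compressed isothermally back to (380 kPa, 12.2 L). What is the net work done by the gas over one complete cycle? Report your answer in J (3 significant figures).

W_net ≈ 3370 J

Leg (i): W = PΔV = (380)(33.3 − 12.2) = 8018 J.
Leg (ii): W = 0.
Leg (iii): W = PᵢVᵢ ln(V_f/Vᵢ) = (4629) ln(12.2/33.3) = -4648 J.
W_net = 8018 − 4648 = 3370 J.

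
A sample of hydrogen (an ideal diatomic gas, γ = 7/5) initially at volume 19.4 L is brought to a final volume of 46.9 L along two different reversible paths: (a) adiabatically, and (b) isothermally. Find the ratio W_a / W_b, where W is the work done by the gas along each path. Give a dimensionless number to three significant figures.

W_a / W_b ≈ 0.843

Path (a) adiabatic: W = P₁V₁(1 − (V₁/V₂)^(γ−1))/(γ−1) → W_a/(P₁V₁) = 0.7437.
Path (b) isothermal: W = P₁V₁ ln(V₂/V₁) → W_b/(P₁V₁) = 0.8827.
W_a / W_b = 0.7437 / 0.8827 = 0.8425.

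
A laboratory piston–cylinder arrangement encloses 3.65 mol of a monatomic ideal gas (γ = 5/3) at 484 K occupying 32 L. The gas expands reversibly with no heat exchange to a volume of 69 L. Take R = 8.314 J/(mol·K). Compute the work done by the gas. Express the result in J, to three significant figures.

W ≈ 8830 J

Adiabatic: TV^(γ−1) = const with γ = 5/3.
T₂ = T₁ (V₁/V₂)^(γ−1) = 484 × (32/69)^0.667 = 484 × 0.5991 = 290 K.
W_by = nCᵥ(T₁ − T₂) = (3.65)(12.47)(484 − 290) = 8831 J.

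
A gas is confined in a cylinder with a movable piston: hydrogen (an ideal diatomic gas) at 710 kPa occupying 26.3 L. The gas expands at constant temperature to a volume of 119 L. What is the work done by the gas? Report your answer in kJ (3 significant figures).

W ≈ 28.2 kJ

Isothermal: W = nRT ln(V₂/V₁) = P₁V₁ ln(V₂/V₁).
P₁V₁ = (710 kPa)(26.3 L) = 18673 J.
W = 18673 × ln(119/26.3) = 18673 × 1.51
W_by_gas = 28188 J.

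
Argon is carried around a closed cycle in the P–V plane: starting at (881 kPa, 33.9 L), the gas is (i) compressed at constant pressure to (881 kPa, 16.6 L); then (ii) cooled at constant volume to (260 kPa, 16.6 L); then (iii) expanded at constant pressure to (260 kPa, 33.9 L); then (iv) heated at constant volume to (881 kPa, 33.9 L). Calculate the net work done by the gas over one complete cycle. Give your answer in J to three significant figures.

Constant-volume legs do no work.
W(i) = (881)(16.6 − 33.9) = -15241 J; W(iii) = (260)(33.9 − 16.6) = 4498 J.
W_net = -15241 + 4498 = -10743 J (the counter-clockwise enclosed area).

W_net ≈ -10700 J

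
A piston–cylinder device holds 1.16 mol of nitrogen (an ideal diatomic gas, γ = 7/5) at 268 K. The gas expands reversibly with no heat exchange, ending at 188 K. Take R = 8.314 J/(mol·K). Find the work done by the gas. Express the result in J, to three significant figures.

W ≈ 1930 J

Adiabatic ⇒ Q = 0, so W_by = −ΔU = nCᵥ(T₁ − T₂).
Cᵥ = 5R/2 = 20.79 J/(mol·K).
W = (1.16)(20.79)(268 − 188) = 1929 J.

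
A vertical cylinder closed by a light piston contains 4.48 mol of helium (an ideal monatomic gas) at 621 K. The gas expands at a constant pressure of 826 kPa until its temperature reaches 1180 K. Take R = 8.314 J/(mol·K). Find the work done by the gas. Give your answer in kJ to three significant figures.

Isobaric: W = P ΔV = nR ΔT.
W = (4.48)(8.314)(1180 − 621) = 20821 J.

W ≈ 20.8 kJ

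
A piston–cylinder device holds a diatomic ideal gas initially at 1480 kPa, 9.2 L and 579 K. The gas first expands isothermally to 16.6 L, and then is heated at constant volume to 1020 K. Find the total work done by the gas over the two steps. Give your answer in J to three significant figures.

Step 1 (isothermal): W = P₁V₁ ln(V₂/V₁) = (13616) ln(16.6/9.2) = 8036 J.
Step 2 (isochoric): W = 0 (constant volume).
W_total = 8036 + 0 = 8036 J.

W_total ≈ 8040 J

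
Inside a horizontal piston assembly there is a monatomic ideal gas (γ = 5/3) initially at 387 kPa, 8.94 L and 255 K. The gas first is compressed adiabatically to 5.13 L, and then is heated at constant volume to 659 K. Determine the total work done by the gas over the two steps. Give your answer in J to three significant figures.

W_total ≈ -2330 J

Step 1 (adiabatic): W = (P₁V₁ − P₂V₂)/(γ−1) = (3460 − 5010)/0.667 = -2326 J.
Step 2 (isochoric): W = 0 (constant volume).
W_total = -2326 + 0 = -2326 J.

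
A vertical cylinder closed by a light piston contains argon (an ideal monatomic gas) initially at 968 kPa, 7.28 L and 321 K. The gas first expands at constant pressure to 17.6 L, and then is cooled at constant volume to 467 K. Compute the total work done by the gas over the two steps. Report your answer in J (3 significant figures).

Step 1 (isobaric): W = PΔV = (968 kPa)(17.6 − 7.28 L) = 9990 J.
Step 2 (isochoric): W = 0 (constant volume).
W_total = 9990 + 0 = 9990 J.

W_total ≈ 9990 J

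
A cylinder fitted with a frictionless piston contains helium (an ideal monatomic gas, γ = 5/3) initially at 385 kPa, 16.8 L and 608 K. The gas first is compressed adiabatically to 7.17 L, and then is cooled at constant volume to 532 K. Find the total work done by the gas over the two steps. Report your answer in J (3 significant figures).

Step 1 (adiabatic): W = (P₁V₁ − P₂V₂)/(γ−1) = (6468 − 11410)/0.667 = -7413 J.
Step 2 (isochoric): W = 0 (constant volume).
W_total = -7413 + 0 = -7413 J.

W_total ≈ -7410 J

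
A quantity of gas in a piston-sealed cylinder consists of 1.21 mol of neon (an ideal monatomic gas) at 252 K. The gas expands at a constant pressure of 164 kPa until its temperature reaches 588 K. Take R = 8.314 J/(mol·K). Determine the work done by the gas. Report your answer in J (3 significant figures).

W ≈ 3380 J

Isobaric: W = P ΔV = nR ΔT.
W = (1.21)(8.314)(588 − 252) = 3380 J.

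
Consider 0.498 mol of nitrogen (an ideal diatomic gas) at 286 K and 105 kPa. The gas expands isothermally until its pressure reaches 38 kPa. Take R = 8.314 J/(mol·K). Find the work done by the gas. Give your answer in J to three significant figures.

W ≈ 1200 J

Isothermal process: W = nRT ln(V₂/V₁) = nRT ln(P₁/P₂).
W = (0.498)(8.314)(286) × ln(105/38)
  = 1184 × ln(2.763) = 1184 × 1.016
W_by_gas = 1204 J.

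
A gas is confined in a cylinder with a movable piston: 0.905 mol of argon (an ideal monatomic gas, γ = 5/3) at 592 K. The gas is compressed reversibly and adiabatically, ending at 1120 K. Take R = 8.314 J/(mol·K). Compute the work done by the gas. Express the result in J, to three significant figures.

Adiabatic ⇒ Q = 0, so W_by = −ΔU = nCᵥ(T₁ − T₂).
Cᵥ = 3R/2 = 12.47 J/(mol·K).
W = (0.905)(12.47)(592 − 1120) = -5959 J.

W ≈ -5960 J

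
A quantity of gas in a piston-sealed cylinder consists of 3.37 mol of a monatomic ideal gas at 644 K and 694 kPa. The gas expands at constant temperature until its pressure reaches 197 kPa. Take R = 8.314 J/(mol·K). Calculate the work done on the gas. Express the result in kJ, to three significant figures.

Isothermal process: W = nRT ln(V₂/V₁) = nRT ln(P₁/P₂).
W = (3.37)(8.314)(644) × ln(694/197)
  = 18044 × ln(3.523) = 18044 × 1.259
W_by_gas = 22722 J; work on gas = −W_by = -22722 J.

W ≈ -22.7 kJ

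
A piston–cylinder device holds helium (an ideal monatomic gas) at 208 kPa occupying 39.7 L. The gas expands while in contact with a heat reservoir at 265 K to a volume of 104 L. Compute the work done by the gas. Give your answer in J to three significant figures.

Isothermal: W = nRT ln(V₂/V₁) = P₁V₁ ln(V₂/V₁).
P₁V₁ = (208 kPa)(39.7 L) = 8258 J.
W = 8258 × ln(104/39.7) = 8258 × 0.963
W_by_gas = 7952 J.

W ≈ 7950 J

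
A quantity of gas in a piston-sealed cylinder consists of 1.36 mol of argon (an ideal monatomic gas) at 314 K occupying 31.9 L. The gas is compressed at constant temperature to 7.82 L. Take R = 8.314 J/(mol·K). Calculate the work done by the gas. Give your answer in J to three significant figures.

W ≈ -4990 J

Isothermal: W = nRT ln(V₂/V₁).
W = (1.36)(8.314)(314) × ln(7.82/31.9)
  = 3550 × -1.406
W_by_gas = -4992 J.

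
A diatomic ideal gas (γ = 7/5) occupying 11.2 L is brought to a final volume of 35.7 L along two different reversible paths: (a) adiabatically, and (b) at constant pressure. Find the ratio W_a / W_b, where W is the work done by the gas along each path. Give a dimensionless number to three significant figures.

Path (a) adiabatic: W = P₁V₁(1 − (V₁/V₂)^(γ−1))/(γ−1) → W_a/(P₁V₁) = 0.9276.
Path (b) isobaric: W = P₁(V₂ − V₁) → W_b/(P₁V₁) = 2.188.
W_a / W_b = 0.9276 / 2.188 = 0.4241.

W_a / W_b ≈ 0.424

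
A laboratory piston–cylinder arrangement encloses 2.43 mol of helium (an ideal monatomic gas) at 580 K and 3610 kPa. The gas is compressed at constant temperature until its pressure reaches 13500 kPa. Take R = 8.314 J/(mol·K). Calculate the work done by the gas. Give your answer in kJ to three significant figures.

W ≈ -15.5 kJ

Isothermal process: W = nRT ln(V₂/V₁) = nRT ln(P₁/P₂).
W = (2.43)(8.314)(580) × ln(3610/13500)
  = 11718 × ln(0.2674) = 11718 × -1.319
W_by_gas = -15456 J.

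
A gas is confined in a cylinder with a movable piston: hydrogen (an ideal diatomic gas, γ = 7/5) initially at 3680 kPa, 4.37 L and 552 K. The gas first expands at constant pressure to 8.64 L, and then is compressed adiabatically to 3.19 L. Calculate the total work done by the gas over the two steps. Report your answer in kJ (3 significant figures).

W_total ≈ -23.2 kJ

Step 1 (isobaric): W = PΔV = (3680 kPa)(8.64 − 4.37 L) = 15714 J.
After step 1: P = 3680 kPa, V = 8.64 L, T = 1091 K.
Step 2 (adiabatic): W = (P₁V₁ − P₂V₂)/(γ−1) = (31795 − 47364)/0.4 = -38923 J.
W_total = 15714 − 38923 = -23209 J.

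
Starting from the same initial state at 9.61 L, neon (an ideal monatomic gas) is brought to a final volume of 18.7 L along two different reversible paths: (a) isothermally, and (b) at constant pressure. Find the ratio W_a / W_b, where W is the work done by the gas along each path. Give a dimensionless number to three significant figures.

Path (a) isothermal: W = P₁V₁ ln(V₂/V₁) → W_a/(P₁V₁) = 0.6657.
Path (b) isobaric: W = P₁(V₂ − V₁) → W_b/(P₁V₁) = 0.9459.
W_a / W_b = 0.6657 / 0.9459 = 0.7038.

W_a / W_b ≈ 0.704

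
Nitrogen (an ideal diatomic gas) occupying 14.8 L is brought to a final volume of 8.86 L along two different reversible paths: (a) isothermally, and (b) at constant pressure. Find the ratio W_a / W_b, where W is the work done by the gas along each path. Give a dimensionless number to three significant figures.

Path (a) isothermal: W = P₁V₁ ln(V₂/V₁) → W_a/(P₁V₁) = -0.5131.
Path (b) isobaric: W = P₁(V₂ − V₁) → W_b/(P₁V₁) = -0.4014.
W_a / W_b = -0.5131 / -0.4014 = 1.278.

W_a / W_b ≈ 1.28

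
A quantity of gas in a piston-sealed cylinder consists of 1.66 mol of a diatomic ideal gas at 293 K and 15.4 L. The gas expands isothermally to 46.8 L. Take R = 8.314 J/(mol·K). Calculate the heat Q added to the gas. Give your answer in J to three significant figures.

Isothermal ⇒ ΔU = 0, so Q = W = nRT ln(V₂/V₁).
Q = (1.66)(8.314)(293) ln(46.8/15.4) = 4044 × 1.112 = 4495 J.

Q ≈ 4490 J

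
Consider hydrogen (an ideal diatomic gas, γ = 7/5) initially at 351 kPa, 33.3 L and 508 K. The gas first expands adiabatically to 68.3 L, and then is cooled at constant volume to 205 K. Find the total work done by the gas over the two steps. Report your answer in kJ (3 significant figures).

Step 1 (adiabatic): W = (P₁V₁ − P₂V₂)/(γ−1) = (11688 − 8769)/0.4 = 7298 J.
Step 2 (isochoric): W = 0 (constant volume).
W_total = 7298 + 0 = 7298 J.

W_total ≈ 7.30 kJ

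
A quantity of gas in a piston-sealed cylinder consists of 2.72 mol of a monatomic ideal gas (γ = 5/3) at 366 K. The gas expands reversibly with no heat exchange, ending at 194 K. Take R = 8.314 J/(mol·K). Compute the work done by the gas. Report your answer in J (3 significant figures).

W ≈ 5830 J

Adiabatic ⇒ Q = 0, so W_by = −ΔU = nCᵥ(T₁ − T₂).
Cᵥ = 3R/2 = 12.47 J/(mol·K).
W = (2.72)(12.47)(366 − 194) = 5834 J.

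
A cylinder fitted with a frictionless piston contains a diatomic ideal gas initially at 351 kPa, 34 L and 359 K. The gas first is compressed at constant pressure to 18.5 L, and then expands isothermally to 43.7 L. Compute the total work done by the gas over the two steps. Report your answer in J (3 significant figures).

Step 1 (isobaric): W = PΔV = (351 kPa)(18.5 − 34 L) = -5440 J.
After step 1: P = 351 kPa, V = 18.5 L, T = 195.3 K.
Step 2 (isothermal): W = P₁V₁ ln(V₂/V₁) = (6494) ln(43.7/18.5) = 5582 J.
W_total = -5440 + 5582 = 141.2 J.

W_total ≈ 141 J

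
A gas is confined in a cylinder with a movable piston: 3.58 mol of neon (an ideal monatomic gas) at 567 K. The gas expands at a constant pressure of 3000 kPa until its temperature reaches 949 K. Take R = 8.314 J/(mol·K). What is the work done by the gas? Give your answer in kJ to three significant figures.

Isobaric: W = P ΔV = nR ΔT.
W = (3.58)(8.314)(949 − 567) = 11370 J.

W ≈ 11.4 kJ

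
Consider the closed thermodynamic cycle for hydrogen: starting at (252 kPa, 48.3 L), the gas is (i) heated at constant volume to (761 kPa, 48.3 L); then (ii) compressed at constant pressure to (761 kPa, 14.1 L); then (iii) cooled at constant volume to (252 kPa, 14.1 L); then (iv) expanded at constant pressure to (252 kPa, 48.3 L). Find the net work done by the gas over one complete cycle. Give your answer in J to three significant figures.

Constant-volume legs do no work.
W(ii) = (761)(14.1 − 48.3) = -26026 J; W(iv) = (252)(48.3 − 14.1) = 8618 J.
W_net = -26026 + 8618 = -17408 J (the counter-clockwise enclosed area).

W_net ≈ -17400 J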